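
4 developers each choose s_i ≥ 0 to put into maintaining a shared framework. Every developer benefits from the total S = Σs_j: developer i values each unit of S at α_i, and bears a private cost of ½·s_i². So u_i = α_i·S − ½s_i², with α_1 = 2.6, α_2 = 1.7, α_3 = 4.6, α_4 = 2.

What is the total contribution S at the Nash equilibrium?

Developer i's FOC: ∂u_i/∂s_i = α_i − s_i = 0, so s_i* = α_i.
NE contributions = (2.6, 1.7, 4.6, 2); S = 10.9.

10.9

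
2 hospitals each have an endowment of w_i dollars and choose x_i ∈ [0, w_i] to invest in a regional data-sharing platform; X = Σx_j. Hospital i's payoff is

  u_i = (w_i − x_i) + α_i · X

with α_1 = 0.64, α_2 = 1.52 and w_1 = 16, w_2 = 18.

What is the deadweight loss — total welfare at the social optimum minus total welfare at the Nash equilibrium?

18.56

∂u_i/∂x_i = α_i − 1, so hospital i contributes w_i if α_i > 1, else 0.
α_i > 1 for i ∈ {2}; NE contributions (0, 18), X = 18.
W^NE = Σw_i − X^NE + (Σα_i)·X^NE = 34 + 1.16·18 = 54.88.
Planner: ∂(Σu_j)/∂x_i = Σα_j − 1 = 1.16 > 0, so everyone contributes w_i; X^SO = 34, W^SO = 34 + 1.16·34 = 73.44.
Deadweight loss = 18.56.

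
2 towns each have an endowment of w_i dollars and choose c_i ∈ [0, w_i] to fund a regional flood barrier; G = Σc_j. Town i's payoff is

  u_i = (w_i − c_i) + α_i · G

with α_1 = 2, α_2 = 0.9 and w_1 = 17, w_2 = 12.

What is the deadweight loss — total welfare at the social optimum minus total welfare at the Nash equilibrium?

22.8

∂u_i/∂c_i = α_i − 1, so town i contributes w_i if α_i > 1, else 0.
α_i > 1 for i ∈ {1}; NE contributions (17, 0), G = 17.
W^NE = Σw_i − G^NE + (Σα_i)·G^NE = 29 + 1.9·17 = 61.3.
Planner: ∂(Σu_j)/∂c_i = Σα_j − 1 = 1.9 > 0, so everyone contributes w_i; G^SO = 29, W^SO = 29 + 1.9·29 = 84.1.
Deadweight loss = 22.8.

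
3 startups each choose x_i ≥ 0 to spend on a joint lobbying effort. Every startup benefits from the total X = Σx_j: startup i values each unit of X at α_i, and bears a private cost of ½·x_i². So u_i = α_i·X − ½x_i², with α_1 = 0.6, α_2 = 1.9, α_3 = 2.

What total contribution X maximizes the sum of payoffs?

13.5

Planner FOC: ∂(Σu_j)/∂x_i = (Σα_j) − x_i = 0, so x_i^SO = Σα_j = 4.5 for every i; X^SO = 13.5.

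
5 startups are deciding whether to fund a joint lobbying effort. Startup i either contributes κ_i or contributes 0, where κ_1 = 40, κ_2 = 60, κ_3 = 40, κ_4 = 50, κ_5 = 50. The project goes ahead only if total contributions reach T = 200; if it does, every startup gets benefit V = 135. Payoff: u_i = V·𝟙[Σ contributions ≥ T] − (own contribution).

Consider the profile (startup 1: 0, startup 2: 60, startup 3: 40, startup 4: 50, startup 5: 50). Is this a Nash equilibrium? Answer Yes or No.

Yes

Total = 200 ≥ 200: provided.
Startup 1 (pledges 0, payoff 135): pledging 40 → total 240, payoff 95. No gain.
Startup 2 (pledges 60, payoff 75): dropping to 0 → total 140, payoff 0. No gain.
Startup 3 (pledges 40, payoff 95): dropping to 0 → total 160, payoff 0. No gain.
Startup 4 (pledges 50, payoff 85): dropping to 0 → total 150, payoff 0. No gain.
Startup 5 (pledges 50, payoff 85): dropping to 0 → total 150, payoff 0. No gain.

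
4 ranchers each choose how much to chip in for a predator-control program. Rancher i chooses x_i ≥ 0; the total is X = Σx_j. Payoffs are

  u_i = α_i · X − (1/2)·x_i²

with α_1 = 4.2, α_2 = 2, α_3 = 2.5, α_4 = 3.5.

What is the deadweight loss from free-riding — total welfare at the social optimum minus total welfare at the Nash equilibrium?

Rancher i's FOC: ∂u_i/∂x_i = α_i − x_i = 0, so x_i* = α_i.
NE contributions = (4.2, 2, 2.5, 3.5); X = 12.2.
W^NE = (Σα)·X − ½Σα_i² = 12.2² − ½·40.14 = 128.77.
Planner sets x_i = Σα_j = 12.2 for every i, so X^SO = 4·12.2 = 48.8.
W^SO = (Σα)·X^SO − ½·4·(Σα)² = (4/2)·12.2² = 297.68.
Deadweight loss = W^SO − W^NE = 168.91.

168.91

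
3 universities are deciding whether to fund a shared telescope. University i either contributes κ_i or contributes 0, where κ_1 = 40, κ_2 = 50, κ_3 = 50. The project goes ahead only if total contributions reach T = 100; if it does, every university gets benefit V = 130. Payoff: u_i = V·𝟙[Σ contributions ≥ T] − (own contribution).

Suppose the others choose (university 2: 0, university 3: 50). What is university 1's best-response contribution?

Others' total = 50. Even contributing 40 gives 90 < 100: no benefit either way.
Best response: 0.

0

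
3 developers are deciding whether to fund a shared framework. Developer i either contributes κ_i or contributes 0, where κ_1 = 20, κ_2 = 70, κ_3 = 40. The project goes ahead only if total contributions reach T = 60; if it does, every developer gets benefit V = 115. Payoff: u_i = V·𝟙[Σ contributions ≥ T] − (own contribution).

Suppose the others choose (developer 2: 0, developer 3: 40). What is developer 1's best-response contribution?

20

Others' total = 40. Contributing 20 brings total to 60 ≥ 60: gain V − κ_1 = 95.
Best response: 20.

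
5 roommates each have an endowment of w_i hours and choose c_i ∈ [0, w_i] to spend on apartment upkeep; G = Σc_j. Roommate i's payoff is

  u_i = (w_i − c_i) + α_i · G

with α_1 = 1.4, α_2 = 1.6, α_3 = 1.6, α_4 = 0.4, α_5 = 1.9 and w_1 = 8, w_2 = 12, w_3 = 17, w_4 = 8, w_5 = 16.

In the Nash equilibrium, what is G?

53

∂u_i/∂c_i = α_i − 1, so roommate i contributes w_i if α_i > 1, else 0.
α_i > 1 for i ∈ {1, 2, 3, 5}; NE contributions (8, 12, 17, 0, 16), G = 53.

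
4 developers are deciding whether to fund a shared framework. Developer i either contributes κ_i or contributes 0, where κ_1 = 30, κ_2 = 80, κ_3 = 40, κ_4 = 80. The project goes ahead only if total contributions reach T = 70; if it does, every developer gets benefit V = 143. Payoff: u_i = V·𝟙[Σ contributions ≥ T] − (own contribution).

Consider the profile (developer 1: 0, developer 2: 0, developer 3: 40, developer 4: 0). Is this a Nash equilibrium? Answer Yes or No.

No

Total = 40 < 70: not provided.
Developer 1 (pledges 0, payoff 0): pledging 30 → total 70, payoff 113. Profitable deviation.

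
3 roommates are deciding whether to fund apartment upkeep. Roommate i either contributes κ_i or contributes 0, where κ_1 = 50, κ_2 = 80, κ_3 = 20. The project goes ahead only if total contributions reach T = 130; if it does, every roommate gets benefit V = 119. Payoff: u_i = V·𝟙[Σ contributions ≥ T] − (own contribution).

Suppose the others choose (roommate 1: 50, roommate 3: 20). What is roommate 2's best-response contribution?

Others' total = 70. Contributing 80 brings total to 150 ≥ 130: gain V − κ_2 = 39.
Best response: 80.

80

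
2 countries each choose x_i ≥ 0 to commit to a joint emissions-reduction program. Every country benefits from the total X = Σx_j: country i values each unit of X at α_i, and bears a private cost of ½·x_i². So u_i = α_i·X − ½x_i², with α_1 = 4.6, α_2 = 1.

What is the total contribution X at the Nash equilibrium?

Country i's FOC: ∂u_i/∂x_i = α_i − x_i = 0, so x_i* = α_i.
NE contributions = (4.6, 1); X = 5.6.

5.6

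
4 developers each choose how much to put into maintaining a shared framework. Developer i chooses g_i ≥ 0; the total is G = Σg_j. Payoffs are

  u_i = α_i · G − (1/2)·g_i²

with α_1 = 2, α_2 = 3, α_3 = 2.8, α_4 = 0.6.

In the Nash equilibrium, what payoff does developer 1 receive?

14.8

Developer i's FOC: ∂u_i/∂g_i = α_i − g_i = 0, so g_i* = α_i.
NE contributions = (2, 3, 2.8, 0.6); G = 8.4.
u_1 = α_1·G − ½·(g_1)² = 2·8.4 − ½·2² = 14.8.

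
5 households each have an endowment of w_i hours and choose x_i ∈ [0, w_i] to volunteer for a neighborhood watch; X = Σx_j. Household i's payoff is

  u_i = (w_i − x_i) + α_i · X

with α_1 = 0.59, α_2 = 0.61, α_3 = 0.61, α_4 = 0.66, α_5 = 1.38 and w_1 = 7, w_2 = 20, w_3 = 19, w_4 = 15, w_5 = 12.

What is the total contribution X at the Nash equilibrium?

12

∂u_i/∂x_i = α_i − 1, so household i contributes w_i if α_i > 1, else 0.
α_i > 1 for i ∈ {5}; NE contributions (0, 0, 0, 0, 12), X = 12.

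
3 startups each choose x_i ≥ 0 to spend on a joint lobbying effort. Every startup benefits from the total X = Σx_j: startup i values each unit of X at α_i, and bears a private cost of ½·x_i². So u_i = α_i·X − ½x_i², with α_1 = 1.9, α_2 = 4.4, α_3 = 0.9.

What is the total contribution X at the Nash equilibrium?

7.2

Startup i's FOC: ∂u_i/∂x_i = α_i − x_i = 0, so x_i* = α_i.
NE contributions = (1.9, 4.4, 0.9); X = 7.2.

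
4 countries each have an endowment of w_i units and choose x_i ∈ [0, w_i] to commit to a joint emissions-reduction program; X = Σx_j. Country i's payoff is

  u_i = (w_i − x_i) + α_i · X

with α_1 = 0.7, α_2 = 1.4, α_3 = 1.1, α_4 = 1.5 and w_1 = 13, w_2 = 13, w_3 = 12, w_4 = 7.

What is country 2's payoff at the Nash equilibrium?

∂u_i/∂x_i = α_i − 1, so country i contributes w_i if α_i > 1, else 0.
α_i > 1 for i ∈ {2, 3, 4}; NE contributions (0, 13, 12, 7), X = 32.
u_2 = (13 − 13) + 1.4·32 = 44.8.

44.8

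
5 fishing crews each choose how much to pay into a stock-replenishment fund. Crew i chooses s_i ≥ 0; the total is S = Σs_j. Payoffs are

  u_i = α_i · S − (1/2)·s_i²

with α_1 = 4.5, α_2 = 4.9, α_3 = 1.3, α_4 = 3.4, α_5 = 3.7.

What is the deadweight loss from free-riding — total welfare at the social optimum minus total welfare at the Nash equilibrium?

Crew i's FOC: ∂u_i/∂s_i = α_i − s_i = 0, so s_i* = α_i.
NE contributions = (4.5, 4.9, 1.3, 3.4, 3.7); S = 17.8.
W^NE = (Σα)·S − ½Σα_i² = 17.8² − ½·71.2 = 281.24.
Planner sets s_i = Σα_j = 17.8 for every i, so S^SO = 5·17.8 = 89.
W^SO = (Σα)·S^SO − ½·5·(Σα)² = (5/2)·17.8² = 792.1.
Deadweight loss = W^SO − W^NE = 510.86.

510.86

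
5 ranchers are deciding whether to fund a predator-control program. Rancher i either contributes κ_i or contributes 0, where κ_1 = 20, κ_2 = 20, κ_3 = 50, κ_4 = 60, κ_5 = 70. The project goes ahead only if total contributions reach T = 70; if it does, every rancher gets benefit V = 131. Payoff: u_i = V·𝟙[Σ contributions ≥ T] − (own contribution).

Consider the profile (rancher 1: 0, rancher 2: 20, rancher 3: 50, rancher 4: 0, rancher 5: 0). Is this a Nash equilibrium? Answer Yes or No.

Yes

Total = 70 ≥ 70: provided.
Rancher 1 (pledges 0, payoff 131): pledging 20 → total 90, payoff 111. No gain.
Rancher 2 (pledges 20, payoff 111): dropping to 0 → total 50, payoff 0. No gain.
Rancher 3 (pledges 50, payoff 81): dropping to 0 → total 20, payoff 0. No gain.
Rancher 4 (pledges 0, payoff 131): pledging 60 → total 130, payoff 71. No gain.
Rancher 5 (pledges 0, payoff 131): pledging 70 → total 140, payoff 61. No gain.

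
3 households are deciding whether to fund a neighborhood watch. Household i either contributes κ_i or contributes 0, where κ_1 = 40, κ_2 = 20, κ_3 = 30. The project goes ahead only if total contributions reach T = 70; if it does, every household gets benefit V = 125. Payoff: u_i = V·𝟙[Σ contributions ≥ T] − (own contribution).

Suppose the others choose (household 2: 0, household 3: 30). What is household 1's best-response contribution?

40

Others' total = 30. Contributing 40 brings total to 70 ≥ 70: gain V − κ_1 = 85.
Best response: 40.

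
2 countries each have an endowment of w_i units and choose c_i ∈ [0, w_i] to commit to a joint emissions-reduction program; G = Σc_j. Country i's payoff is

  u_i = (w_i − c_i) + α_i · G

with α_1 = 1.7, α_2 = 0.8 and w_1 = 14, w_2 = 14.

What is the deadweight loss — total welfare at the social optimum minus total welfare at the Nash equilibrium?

∂u_i/∂c_i = α_i − 1, so country i contributes w_i if α_i > 1, else 0.
α_i > 1 for i ∈ {1}; NE contributions (14, 0), G = 14.
W^NE = Σw_i − G^NE + (Σα_i)·G^NE = 28 + 1.5·14 = 49.
Planner: ∂(Σu_j)/∂c_i = Σα_j − 1 = 1.5 > 0, so everyone contributes w_i; G^SO = 28, W^SO = 28 + 1.5·28 = 70.
Deadweight loss = 21.

21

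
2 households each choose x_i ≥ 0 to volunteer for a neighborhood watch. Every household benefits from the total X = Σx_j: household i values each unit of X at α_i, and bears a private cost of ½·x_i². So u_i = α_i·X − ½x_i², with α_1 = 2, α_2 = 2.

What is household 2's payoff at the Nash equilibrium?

Household i's FOC: ∂u_i/∂x_i = α_i − x_i = 0, so x_i* = α_i.
NE contributions = (2, 2); X = 4.
u_2 = α_2·X − ½·(x_2)² = 2·4 − ½·2² = 6.

6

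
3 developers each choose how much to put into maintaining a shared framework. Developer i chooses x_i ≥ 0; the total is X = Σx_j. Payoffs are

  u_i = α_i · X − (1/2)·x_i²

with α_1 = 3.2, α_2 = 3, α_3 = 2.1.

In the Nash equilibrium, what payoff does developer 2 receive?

Developer i's FOC: ∂u_i/∂x_i = α_i − x_i = 0, so x_i* = α_i.
NE contributions = (3.2, 3, 2.1); X = 8.3.
u_2 = α_2·X − ½·(x_2)² = 3·8.3 − ½·3² = 20.4.

20.4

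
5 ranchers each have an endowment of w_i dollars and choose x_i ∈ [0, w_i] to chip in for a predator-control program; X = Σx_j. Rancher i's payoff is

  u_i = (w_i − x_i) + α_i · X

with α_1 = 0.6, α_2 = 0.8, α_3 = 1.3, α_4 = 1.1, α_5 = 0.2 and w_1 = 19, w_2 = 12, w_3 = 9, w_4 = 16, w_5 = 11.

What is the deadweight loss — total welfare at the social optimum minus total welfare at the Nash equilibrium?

126

∂u_i/∂x_i = α_i − 1, so rancher i contributes w_i if α_i > 1, else 0.
α_i > 1 for i ∈ {3, 4}; NE contributions (0, 0, 9, 16, 0), X = 25.
W^NE = Σw_i − X^NE + (Σα_i)·X^NE = 67 + 3·25 = 142.
Planner: ∂(Σu_j)/∂x_i = Σα_j − 1 = 3 > 0, so everyone contributes w_i; X^SO = 67, W^SO = 67 + 3·67 = 268.
Deadweight loss = 126.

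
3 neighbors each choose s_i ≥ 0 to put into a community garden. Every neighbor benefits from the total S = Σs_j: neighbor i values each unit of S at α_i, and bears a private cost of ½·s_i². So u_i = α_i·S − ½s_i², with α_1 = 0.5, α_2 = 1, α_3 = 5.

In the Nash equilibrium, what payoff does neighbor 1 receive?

Neighbor i's FOC: ∂u_i/∂s_i = α_i − s_i = 0, so s_i* = α_i.
NE contributions = (0.5, 1, 5); S = 6.5.
u_1 = α_1·S − ½·(s_1)² = 0.5·6.5 − ½·0.5² = 3.125.

3.125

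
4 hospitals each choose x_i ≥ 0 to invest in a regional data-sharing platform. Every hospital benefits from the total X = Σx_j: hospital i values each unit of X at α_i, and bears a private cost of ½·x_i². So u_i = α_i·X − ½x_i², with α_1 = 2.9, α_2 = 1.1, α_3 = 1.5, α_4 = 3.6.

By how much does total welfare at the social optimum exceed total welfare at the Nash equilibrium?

95.225

Hospital i's FOC: ∂u_i/∂x_i = α_i − x_i = 0, so x_i* = α_i.
NE contributions = (2.9, 1.1, 1.5, 3.6); X = 9.1.
W^NE = (Σα)·X − ½Σα_i² = 9.1² − ½·24.83 = 70.395.
Planner sets x_i = Σα_j = 9.1 for every i, so X^SO = 4·9.1 = 36.4.
W^SO = (Σα)·X^SO − ½·4·(Σα)² = (4/2)·9.1² = 165.62.
Deadweight loss = W^SO − W^NE = 95.225.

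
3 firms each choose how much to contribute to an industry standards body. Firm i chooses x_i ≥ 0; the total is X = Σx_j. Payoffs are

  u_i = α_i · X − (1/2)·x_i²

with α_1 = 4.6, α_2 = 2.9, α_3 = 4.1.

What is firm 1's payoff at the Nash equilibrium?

Firm i's FOC: ∂u_i/∂x_i = α_i − x_i = 0, so x_i* = α_i.
NE contributions = (4.6, 2.9, 4.1); X = 11.6.
u_1 = α_1·X − ½·(x_1)² = 4.6·11.6 − ½·4.6² = 42.78.

42.78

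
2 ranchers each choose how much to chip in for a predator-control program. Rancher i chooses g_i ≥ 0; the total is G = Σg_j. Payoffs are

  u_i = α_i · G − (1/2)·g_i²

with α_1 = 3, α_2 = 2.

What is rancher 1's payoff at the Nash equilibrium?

Rancher i's FOC: ∂u_i/∂g_i = α_i − g_i = 0, so g_i* = α_i.
NE contributions = (3, 2); G = 5.
u_1 = α_1·G − ½·(g_1)² = 3·5 − ½·3² = 10.5.

10.5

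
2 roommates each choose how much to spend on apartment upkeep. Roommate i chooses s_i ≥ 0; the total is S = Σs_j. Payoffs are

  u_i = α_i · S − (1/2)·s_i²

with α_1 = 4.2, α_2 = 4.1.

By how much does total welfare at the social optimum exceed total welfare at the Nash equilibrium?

Roommate i's FOC: ∂u_i/∂s_i = α_i − s_i = 0, so s_i* = α_i.
NE contributions = (4.2, 4.1); S = 8.3.
W^NE = (Σα)·S − ½Σα_i² = 8.3² − ½·34.45 = 51.665.
Planner sets s_i = Σα_j = 8.3 for every i, so S^SO = 2·8.3 = 16.6.
W^SO = (Σα)·S^SO − ½·2·(Σα)² = (2/2)·8.3² = 68.89.
Deadweight loss = W^SO − W^NE = 17.225.

17.225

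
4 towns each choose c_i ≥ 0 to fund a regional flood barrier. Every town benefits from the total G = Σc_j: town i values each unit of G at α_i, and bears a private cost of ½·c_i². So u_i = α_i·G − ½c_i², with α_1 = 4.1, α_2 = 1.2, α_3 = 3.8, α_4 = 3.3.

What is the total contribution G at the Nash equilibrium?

Town i's FOC: ∂u_i/∂c_i = α_i − c_i = 0, so c_i* = α_i.
NE contributions = (4.1, 1.2, 3.8, 3.3); G = 12.4.

12.4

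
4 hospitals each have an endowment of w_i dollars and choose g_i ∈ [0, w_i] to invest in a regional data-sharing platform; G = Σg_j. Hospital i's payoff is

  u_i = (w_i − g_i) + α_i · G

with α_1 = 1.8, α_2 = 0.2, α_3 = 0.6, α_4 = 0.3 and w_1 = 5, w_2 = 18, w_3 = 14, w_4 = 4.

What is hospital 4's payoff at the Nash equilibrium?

5.5

∂u_i/∂g_i = α_i − 1, so hospital i contributes w_i if α_i > 1, else 0.
α_i > 1 for i ∈ {1}; NE contributions (5, 0, 0, 0), G = 5.
u_4 = (4 − 0) + 0.3·5 = 5.5.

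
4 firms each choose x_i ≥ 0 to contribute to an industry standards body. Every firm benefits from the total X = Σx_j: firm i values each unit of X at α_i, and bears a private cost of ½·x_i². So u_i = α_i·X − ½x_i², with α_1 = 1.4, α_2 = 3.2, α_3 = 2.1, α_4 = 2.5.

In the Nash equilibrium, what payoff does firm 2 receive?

24.32

Firm i's FOC: ∂u_i/∂x_i = α_i − x_i = 0, so x_i* = α_i.
NE contributions = (1.4, 3.2, 2.1, 2.5); X = 9.2.
u_2 = α_2·X − ½·(x_2)² = 3.2·9.2 − ½·3.2² = 24.32.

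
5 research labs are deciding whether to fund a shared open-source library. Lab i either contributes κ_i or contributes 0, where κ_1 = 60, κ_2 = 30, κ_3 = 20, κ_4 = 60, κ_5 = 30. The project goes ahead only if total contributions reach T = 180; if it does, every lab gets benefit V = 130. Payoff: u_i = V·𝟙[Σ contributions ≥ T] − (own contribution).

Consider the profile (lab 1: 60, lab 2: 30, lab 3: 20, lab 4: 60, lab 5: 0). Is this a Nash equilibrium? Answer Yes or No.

No

Total = 170 < 180: not provided.
Lab 1 (pledges 60, payoff -60): dropping to 0 → total 110, payoff 0. Profitable deviation.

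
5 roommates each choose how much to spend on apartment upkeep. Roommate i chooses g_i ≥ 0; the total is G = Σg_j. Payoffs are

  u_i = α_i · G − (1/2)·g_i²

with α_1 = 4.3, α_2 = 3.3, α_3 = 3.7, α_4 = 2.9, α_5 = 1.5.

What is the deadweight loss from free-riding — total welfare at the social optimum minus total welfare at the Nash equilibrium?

396.6

Roommate i's FOC: ∂u_i/∂g_i = α_i − g_i = 0, so g_i* = α_i.
NE contributions = (4.3, 3.3, 3.7, 2.9, 1.5); G = 15.7.
W^NE = (Σα)·G − ½Σα_i² = 15.7² − ½·53.73 = 219.625.
Planner sets g_i = Σα_j = 15.7 for every i, so G^SO = 5·15.7 = 78.5.
W^SO = (Σα)·G^SO − ½·5·(Σα)² = (5/2)·15.7² = 616.225.
Deadweight loss = W^SO − W^NE = 396.6.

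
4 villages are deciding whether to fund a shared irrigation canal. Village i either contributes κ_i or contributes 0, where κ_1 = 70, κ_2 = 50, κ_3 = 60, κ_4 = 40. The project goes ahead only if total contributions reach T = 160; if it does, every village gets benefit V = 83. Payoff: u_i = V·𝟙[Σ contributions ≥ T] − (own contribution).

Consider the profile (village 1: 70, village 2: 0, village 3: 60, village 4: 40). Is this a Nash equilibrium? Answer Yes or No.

Yes

Total = 170 ≥ 160: provided.
Village 1 (pledges 70, payoff 13): dropping to 0 → total 100, payoff 0. No gain.
Village 2 (pledges 0, payoff 83): pledging 50 → total 220, payoff 33. No gain.
Village 3 (pledges 60, payoff 23): dropping to 0 → total 110, payoff 0. No gain.
Village 4 (pledges 40, payoff 43): dropping to 0 → total 130, payoff 0. No gain.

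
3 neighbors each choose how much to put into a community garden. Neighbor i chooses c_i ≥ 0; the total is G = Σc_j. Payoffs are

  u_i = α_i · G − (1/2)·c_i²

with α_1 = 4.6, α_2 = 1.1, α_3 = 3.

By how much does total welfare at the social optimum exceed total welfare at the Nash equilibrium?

53.53

Neighbor i's FOC: ∂u_i/∂c_i = α_i − c_i = 0, so c_i* = α_i.
NE contributions = (4.6, 1.1, 3); G = 8.7.
W^NE = (Σα)·G − ½Σα_i² = 8.7² − ½·31.37 = 60.005.
Planner sets c_i = Σα_j = 8.7 for every i, so G^SO = 3·8.7 = 26.1.
W^SO = (Σα)·G^SO − ½·3·(Σα)² = (3/2)·8.7² = 113.535.
Deadweight loss = W^SO − W^NE = 53.53.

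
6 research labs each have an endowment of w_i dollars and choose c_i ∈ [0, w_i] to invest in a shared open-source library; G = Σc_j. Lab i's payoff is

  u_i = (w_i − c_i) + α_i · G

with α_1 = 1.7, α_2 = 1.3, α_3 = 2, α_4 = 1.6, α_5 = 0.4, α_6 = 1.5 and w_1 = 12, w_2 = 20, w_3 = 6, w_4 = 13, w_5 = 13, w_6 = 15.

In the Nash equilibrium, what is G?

66

∂u_i/∂c_i = α_i − 1, so lab i contributes w_i if α_i > 1, else 0.
α_i > 1 for i ∈ {1, 2, 3, 4, 6}; NE contributions (12, 20, 6, 13, 0, 15), G = 66.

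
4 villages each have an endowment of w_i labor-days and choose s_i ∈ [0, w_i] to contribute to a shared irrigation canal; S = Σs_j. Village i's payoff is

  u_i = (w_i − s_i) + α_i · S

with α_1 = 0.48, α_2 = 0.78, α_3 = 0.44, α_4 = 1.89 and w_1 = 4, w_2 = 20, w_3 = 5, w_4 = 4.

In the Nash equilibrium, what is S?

4

∂u_i/∂s_i = α_i − 1, so village i contributes w_i if α_i > 1, else 0.
α_i > 1 for i ∈ {4}; NE contributions (0, 0, 0, 4), S = 4.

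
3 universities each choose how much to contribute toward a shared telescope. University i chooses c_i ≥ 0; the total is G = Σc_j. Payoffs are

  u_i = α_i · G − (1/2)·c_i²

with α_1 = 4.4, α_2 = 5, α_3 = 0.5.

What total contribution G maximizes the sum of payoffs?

Planner FOC: ∂(Σu_j)/∂c_i = (Σα_j) − c_i = 0, so c_i^SO = Σα_j = 9.9 for every i; G^SO = 29.7.

29.7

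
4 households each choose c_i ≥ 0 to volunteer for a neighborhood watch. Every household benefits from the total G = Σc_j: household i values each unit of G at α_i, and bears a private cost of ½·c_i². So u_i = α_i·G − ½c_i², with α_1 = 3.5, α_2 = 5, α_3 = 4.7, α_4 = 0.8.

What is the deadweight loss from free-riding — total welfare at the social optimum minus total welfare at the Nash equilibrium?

225.99

Household i's FOC: ∂u_i/∂c_i = α_i − c_i = 0, so c_i* = α_i.
NE contributions = (3.5, 5, 4.7, 0.8); G = 14.
W^NE = (Σα)·G − ½Σα_i² = 14² − ½·59.98 = 166.01.
Planner sets c_i = Σα_j = 14 for every i, so G^SO = 4·14 = 56.
W^SO = (Σα)·G^SO − ½·4·(Σα)² = (4/2)·14² = 392.
Deadweight loss = W^SO − W^NE = 225.99.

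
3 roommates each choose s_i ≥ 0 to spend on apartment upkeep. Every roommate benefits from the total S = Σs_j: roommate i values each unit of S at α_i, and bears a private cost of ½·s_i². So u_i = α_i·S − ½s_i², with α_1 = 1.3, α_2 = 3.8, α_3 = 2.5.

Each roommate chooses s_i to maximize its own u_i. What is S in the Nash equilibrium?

7.6

Roommate i's FOC: ∂u_i/∂s_i = α_i − s_i = 0, so s_i* = α_i.
NE contributions = (1.3, 3.8, 2.5); S = 7.6.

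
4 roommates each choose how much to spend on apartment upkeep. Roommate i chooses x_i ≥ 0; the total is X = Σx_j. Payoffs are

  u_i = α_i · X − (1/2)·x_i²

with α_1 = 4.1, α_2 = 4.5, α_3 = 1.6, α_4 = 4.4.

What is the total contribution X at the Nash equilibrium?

Roommate i's FOC: ∂u_i/∂x_i = α_i − x_i = 0, so x_i* = α_i.
NE contributions = (4.1, 4.5, 1.6, 4.4); X = 14.6.

14.6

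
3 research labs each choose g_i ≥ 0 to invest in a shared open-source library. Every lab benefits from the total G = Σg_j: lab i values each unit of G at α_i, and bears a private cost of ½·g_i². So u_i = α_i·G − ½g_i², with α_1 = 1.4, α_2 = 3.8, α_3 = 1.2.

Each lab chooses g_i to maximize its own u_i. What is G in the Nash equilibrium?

Lab i's FOC: ∂u_i/∂g_i = α_i − g_i = 0, so g_i* = α_i.
NE contributions = (1.4, 3.8, 1.2); G = 6.4.

6.4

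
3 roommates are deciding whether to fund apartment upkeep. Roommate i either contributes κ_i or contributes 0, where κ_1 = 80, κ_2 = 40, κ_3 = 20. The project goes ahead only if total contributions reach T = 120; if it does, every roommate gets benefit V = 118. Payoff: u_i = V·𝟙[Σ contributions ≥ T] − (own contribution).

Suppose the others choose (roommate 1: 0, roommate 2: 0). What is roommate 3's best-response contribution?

Others' total = 0. Even contributing 20 gives 20 < 120: no benefit either way.
Best response: 0.

0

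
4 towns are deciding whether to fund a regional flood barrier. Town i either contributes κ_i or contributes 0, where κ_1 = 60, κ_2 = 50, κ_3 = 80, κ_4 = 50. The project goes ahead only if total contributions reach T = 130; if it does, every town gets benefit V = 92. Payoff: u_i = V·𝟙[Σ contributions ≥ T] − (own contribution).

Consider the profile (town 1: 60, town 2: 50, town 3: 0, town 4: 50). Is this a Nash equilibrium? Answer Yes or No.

Yes

Total = 160 ≥ 130: provided.
Town 1 (pledges 60, payoff 32): dropping to 0 → total 100, payoff 0. No gain.
Town 2 (pledges 50, payoff 42): dropping to 0 → total 110, payoff 0. No gain.
Town 3 (pledges 0, payoff 92): pledging 80 → total 240, payoff 12. No gain.
Town 4 (pledges 50, payoff 42): dropping to 0 → total 110, payoff 0. No gain.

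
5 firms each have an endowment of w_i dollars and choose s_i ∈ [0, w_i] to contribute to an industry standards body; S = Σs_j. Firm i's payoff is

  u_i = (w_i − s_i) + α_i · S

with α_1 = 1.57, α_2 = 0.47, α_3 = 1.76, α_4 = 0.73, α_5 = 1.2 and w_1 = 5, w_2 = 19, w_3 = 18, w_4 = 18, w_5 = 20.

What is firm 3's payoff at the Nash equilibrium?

∂u_i/∂s_i = α_i − 1, so firm i contributes w_i if α_i > 1, else 0.
α_i > 1 for i ∈ {1, 3, 5}; NE contributions (5, 0, 18, 0, 20), S = 43.
u_3 = (18 − 18) + 1.76·43 = 75.68.

75.68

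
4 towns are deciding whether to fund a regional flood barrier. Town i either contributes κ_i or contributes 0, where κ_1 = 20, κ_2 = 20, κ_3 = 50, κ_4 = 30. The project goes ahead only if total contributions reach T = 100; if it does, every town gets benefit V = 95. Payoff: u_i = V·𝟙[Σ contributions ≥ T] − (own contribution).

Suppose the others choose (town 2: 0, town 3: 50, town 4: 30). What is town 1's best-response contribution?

Others' total = 80. Contributing 20 brings total to 100 ≥ 100: gain V − κ_1 = 75.
Best response: 20.

20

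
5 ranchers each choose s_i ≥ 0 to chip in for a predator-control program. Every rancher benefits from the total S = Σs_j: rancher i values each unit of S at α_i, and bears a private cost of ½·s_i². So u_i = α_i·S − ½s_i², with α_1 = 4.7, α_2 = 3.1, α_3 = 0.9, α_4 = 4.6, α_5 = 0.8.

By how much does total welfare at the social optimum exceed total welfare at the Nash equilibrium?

325.37

Rancher i's FOC: ∂u_i/∂s_i = α_i − s_i = 0, so s_i* = α_i.
NE contributions = (4.7, 3.1, 0.9, 4.6, 0.8); S = 14.1.
W^NE = (Σα)·S − ½Σα_i² = 14.1² − ½·54.31 = 171.655.
Planner sets s_i = Σα_j = 14.1 for every i, so S^SO = 5·14.1 = 70.5.
W^SO = (Σα)·S^SO − ½·5·(Σα)² = (5/2)·14.1² = 497.025.
Deadweight loss = W^SO − W^NE = 325.37.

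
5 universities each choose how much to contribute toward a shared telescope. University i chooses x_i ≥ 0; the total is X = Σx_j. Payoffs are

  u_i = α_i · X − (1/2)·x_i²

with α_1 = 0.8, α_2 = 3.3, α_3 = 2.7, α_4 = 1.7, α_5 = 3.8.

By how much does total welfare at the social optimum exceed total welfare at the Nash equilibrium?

University i's FOC: ∂u_i/∂x_i = α_i − x_i = 0, so x_i* = α_i.
NE contributions = (0.8, 3.3, 2.7, 1.7, 3.8); X = 12.3.
W^NE = (Σα)·X − ½Σα_i² = 12.3² − ½·36.15 = 133.215.
Planner sets x_i = Σα_j = 12.3 for every i, so X^SO = 5·12.3 = 61.5.
W^SO = (Σα)·X^SO − ½·5·(Σα)² = (5/2)·12.3² = 378.225.
Deadweight loss = W^SO − W^NE = 245.01.

245.01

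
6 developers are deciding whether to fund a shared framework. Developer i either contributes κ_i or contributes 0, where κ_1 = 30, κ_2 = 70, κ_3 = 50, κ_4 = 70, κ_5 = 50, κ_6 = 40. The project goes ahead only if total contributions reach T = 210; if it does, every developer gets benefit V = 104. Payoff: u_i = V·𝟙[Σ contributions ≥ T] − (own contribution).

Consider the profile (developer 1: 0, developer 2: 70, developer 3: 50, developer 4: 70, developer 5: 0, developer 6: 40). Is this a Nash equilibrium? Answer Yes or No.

Total = 230 ≥ 210: provided.
Developer 1 (pledges 0, payoff 104): pledging 30 → total 260, payoff 74. No gain.
Developer 2 (pledges 70, payoff 34): dropping to 0 → total 160, payoff 0. No gain.
Developer 3 (pledges 50, payoff 54): dropping to 0 → total 180, payoff 0. No gain.
Developer 4 (pledges 70, payoff 34): dropping to 0 → total 160, payoff 0. No gain.
Developer 5 (pledges 0, payoff 104): pledging 50 → total 280, payoff 54. No gain.
Developer 6 (pledges 40, payoff 64): dropping to 0 → total 190, payoff 0. No gain.

Yes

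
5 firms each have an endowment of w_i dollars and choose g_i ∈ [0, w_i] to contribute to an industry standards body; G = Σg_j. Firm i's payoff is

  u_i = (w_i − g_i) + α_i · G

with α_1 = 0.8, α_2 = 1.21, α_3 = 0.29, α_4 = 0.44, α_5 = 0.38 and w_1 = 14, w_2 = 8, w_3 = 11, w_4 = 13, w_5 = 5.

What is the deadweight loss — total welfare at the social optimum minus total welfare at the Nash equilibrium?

∂u_i/∂g_i = α_i − 1, so firm i contributes w_i if α_i > 1, else 0.
α_i > 1 for i ∈ {2}; NE contributions (0, 8, 0, 0, 0), G = 8.
W^NE = Σw_i − G^NE + (Σα_i)·G^NE = 51 + 2.12·8 = 67.96.
Planner: ∂(Σu_j)/∂g_i = Σα_j − 1 = 2.12 > 0, so everyone contributes w_i; G^SO = 51, W^SO = 51 + 2.12·51 = 159.12.
Deadweight loss = 91.16.

91.16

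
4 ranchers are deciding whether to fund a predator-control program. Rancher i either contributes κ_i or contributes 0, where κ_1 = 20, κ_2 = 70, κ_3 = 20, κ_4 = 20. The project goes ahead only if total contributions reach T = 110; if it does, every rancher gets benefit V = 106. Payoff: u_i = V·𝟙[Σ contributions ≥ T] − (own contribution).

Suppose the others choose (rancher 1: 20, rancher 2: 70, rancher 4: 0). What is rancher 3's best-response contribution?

Others' total = 90. Contributing 20 brings total to 110 ≥ 110: gain V − κ_3 = 86.
Best response: 20.

20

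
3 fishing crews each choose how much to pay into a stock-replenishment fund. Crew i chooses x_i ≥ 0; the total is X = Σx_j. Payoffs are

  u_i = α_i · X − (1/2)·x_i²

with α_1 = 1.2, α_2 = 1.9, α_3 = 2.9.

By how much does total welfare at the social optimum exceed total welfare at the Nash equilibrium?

24.73

Crew i's FOC: ∂u_i/∂x_i = α_i − x_i = 0, so x_i* = α_i.
NE contributions = (1.2, 1.9, 2.9); X = 6.
W^NE = (Σα)·X − ½Σα_i² = 6² − ½·13.46 = 29.27.
Planner sets x_i = Σα_j = 6 for every i, so X^SO = 3·6 = 18.
W^SO = (Σα)·X^SO − ½·3·(Σα)² = (3/2)·6² = 54.
Deadweight loss = W^SO − W^NE = 24.73.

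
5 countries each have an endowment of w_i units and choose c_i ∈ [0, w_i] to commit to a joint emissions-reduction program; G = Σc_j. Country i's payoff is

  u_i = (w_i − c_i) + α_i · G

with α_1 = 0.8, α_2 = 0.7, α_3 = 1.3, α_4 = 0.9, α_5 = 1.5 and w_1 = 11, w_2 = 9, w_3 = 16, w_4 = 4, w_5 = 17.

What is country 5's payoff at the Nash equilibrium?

49.5

∂u_i/∂c_i = α_i − 1, so country i contributes w_i if α_i > 1, else 0.
α_i > 1 for i ∈ {3, 5}; NE contributions (0, 0, 16, 0, 17), G = 33.
u_5 = (17 − 17) + 1.5·33 = 49.5.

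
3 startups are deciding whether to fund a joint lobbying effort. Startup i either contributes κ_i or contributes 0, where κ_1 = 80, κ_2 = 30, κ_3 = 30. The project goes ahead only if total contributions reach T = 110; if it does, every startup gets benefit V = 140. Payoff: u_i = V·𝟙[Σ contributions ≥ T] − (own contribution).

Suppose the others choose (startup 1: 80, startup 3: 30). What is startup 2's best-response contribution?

0

Others' total = 110 ≥ 110; contributing adds cost 30 for no extra benefit.
Best response: 0.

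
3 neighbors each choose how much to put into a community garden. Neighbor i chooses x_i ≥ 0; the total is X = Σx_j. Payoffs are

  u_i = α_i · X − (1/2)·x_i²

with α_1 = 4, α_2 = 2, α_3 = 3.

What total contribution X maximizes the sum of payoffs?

Planner FOC: ∂(Σu_j)/∂x_i = (Σα_j) − x_i = 0, so x_i^SO = Σα_j = 9 for every i; X^SO = 27.

27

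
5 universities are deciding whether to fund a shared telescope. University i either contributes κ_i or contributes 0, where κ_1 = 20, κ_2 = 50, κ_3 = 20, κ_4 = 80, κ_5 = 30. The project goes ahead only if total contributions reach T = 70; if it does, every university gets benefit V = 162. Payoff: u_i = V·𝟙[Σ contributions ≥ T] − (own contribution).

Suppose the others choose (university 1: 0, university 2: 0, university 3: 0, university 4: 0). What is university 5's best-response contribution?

Others' total = 0. Even contributing 30 gives 30 < 70: no benefit either way.
Best response: 0.

0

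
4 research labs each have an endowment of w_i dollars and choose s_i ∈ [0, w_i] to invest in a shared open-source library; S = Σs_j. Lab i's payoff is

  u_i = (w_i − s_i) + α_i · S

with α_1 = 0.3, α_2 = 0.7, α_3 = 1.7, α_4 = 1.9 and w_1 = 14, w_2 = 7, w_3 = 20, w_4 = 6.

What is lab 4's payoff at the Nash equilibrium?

49.4

∂u_i/∂s_i = α_i − 1, so lab i contributes w_i if α_i > 1, else 0.
α_i > 1 for i ∈ {3, 4}; NE contributions (0, 0, 20, 6), S = 26.
u_4 = (6 − 6) + 1.9·26 = 49.4.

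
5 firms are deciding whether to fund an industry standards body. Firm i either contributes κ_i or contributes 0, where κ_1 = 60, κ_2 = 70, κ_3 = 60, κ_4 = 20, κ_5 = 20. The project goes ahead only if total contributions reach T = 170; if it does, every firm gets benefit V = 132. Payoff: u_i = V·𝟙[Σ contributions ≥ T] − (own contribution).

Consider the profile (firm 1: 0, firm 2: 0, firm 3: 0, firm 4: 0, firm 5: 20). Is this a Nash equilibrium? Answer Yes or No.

No

Total = 20 < 170: not provided.
Firm 1 (pledges 0, payoff 0): pledging 60 → total 80, payoff -60. No gain.
Firm 2 (pledges 0, payoff 0): pledging 70 → total 90, payoff -70. No gain.
Firm 3 (pledges 0, payoff 0): pledging 60 → total 80, payoff -60. No gain.
Firm 4 (pledges 0, payoff 0): pledging 20 → total 40, payoff -20. No gain.
Firm 5 (pledges 20, payoff -20): dropping to 0 → total 0, payoff 0. Profitable deviation.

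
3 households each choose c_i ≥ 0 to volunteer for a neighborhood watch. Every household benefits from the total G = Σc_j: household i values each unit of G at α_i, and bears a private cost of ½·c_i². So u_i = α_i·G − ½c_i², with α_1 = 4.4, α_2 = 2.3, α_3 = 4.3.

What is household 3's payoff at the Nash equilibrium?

38.055

Household i's FOC: ∂u_i/∂c_i = α_i − c_i = 0, so c_i* = α_i.
NE contributions = (4.4, 2.3, 4.3); G = 11.
u_3 = α_3·G − ½·(c_3)² = 4.3·11 − ½·4.3² = 38.055.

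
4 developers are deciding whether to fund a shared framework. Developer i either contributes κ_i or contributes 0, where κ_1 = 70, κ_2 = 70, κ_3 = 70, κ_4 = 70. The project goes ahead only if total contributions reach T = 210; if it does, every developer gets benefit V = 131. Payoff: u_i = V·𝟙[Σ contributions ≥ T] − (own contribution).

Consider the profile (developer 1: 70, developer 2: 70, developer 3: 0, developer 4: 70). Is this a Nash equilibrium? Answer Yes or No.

Total = 210 ≥ 210: provided.
Developer 1 (pledges 70, payoff 61): dropping to 0 → total 140, payoff 0. No gain.
Developer 2 (pledges 70, payoff 61): dropping to 0 → total 140, payoff 0. No gain.
Developer 3 (pledges 0, payoff 131): pledging 70 → total 280, payoff 61. No gain.
Developer 4 (pledges 70, payoff 61): dropping to 0 → total 140, payoff 0. No gain.

Yes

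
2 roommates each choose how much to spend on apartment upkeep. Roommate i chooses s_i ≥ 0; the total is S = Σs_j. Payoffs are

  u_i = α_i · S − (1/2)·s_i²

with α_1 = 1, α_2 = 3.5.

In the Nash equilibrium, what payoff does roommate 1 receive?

Roommate i's FOC: ∂u_i/∂s_i = α_i − s_i = 0, so s_i* = α_i.
NE contributions = (1, 3.5); S = 4.5.
u_1 = α_1·S − ½·(s_1)² = 1·4.5 − ½·1² = 4.

4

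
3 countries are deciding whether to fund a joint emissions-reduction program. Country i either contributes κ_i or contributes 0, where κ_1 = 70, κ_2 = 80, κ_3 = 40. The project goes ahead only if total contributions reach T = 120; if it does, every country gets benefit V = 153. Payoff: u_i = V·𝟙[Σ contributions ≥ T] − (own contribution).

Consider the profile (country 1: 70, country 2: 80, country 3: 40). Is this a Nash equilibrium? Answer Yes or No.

No

Total = 190 ≥ 120: provided.
Country 1 (pledges 70, payoff 83): dropping to 0 → total 120, payoff 153. Profitable deviation.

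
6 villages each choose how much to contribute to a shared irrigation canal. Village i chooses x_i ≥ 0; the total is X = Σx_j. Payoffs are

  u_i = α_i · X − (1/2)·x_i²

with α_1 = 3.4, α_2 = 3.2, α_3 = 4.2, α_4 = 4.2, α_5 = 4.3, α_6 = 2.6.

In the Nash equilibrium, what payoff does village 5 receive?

Village i's FOC: ∂u_i/∂x_i = α_i − x_i = 0, so x_i* = α_i.
NE contributions = (3.4, 3.2, 4.2, 4.2, 4.3, 2.6); X = 21.9.
u_5 = α_5·X − ½·(x_5)² = 4.3·21.9 − ½·4.3² = 84.925.

84.925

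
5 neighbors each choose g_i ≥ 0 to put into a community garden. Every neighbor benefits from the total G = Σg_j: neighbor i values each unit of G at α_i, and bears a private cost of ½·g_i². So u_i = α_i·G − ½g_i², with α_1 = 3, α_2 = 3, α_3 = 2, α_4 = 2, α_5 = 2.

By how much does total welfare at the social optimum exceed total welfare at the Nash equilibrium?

Neighbor i's FOC: ∂u_i/∂g_i = α_i − g_i = 0, so g_i* = α_i.
NE contributions = (3, 3, 2, 2, 2); G = 12.
W^NE = (Σα)·G − ½Σα_i² = 12² − ½·30 = 129.
Planner sets g_i = Σα_j = 12 for every i, so G^SO = 5·12 = 60.
W^SO = (Σα)·G^SO − ½·5·(Σα)² = (5/2)·12² = 360.
Deadweight loss = W^SO − W^NE = 231.

231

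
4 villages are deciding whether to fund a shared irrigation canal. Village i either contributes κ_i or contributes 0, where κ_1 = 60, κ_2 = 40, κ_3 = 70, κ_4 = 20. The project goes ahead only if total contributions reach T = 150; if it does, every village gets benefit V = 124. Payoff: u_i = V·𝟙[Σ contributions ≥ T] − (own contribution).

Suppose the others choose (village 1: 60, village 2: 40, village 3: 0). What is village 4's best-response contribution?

0

Others' total = 100. Even contributing 20 gives 120 < 150: no benefit either way.
Best response: 0.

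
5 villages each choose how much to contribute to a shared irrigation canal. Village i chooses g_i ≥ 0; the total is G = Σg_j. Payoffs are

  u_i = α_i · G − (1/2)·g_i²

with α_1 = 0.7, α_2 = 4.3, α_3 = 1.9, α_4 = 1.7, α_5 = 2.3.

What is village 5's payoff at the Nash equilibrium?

Village i's FOC: ∂u_i/∂g_i = α_i − g_i = 0, so g_i* = α_i.
NE contributions = (0.7, 4.3, 1.9, 1.7, 2.3); G = 10.9.
u_5 = α_5·G − ½·(g_5)² = 2.3·10.9 − ½·2.3² = 22.425.

22.425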